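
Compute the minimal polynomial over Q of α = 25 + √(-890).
m_α(x) = x^2 - 50x + 1515

From α - 25 = √(-890), squaring gives (α - 25)^2 = -890, i.e. α^2 - 50α + 625 = -890, so α^2 - 50α + 1515 = 0. The discriminant of x^2 - 50x + 1515 is (-50)^2 - 4·(1515) = 2500 - 6060 = -3560, and 4·(-890) is not a perfect square in Q since -890 is squarefree and ≠ 1. Hence x^2 - 50x + 1515 is irreducible over Q and is the minimal polynomial of α.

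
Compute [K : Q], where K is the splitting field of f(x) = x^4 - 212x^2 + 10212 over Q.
[K : Q] = 4

Solving the quadratic in x^2: x^2 = (212 ± √(212^2 - 4·10212))/2 = (212 ± √4096)/2 = (212 ± 64)/2, giving x^2 = 74 or x^2 = 138. So f(x) = (x^2 - 74)(x^2 - 138) and the roots of f are ±√74, ±√138. Hence the splitting field is K = Q(√74, √138). Since 74 and 138 are distinct squarefree integers > 1, their product 10212 is not a perfect square, so √138 ∉ Q(√74). By the tower law [K:Q] = [Q(√74,√138):Q(√74)] · [Q(√74):Q] = 2 · 2 = 4.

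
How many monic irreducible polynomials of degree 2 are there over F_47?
There are 1081 monic irreducible polynomials of degree 2 over F_47

Each element of F_{47^2} that lies in no proper subfield is a root of exactly one monic irreducible of degree 2 over F_47, and each such polynomial has 2 distinct roots in F_{47^2}. By Möbius inversion the count is N_47(2) = (1/2) Σ_{d|2} μ(2/d) · 47^d = (1/2)(μ(2)·47^1 + μ(1)·47^2) = 2162/2 = 1081.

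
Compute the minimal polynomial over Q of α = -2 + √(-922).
m_α(x) = x^2 + 4x + 926

From α + 2 = √(-922), squaring gives (α + 2)^2 = -922, i.e. α^2 + 4α + 4 = -922, so α^2 + 4α + 926 = 0. The discriminant of x^2 + 4x + 926 is (4)^2 - 4·(926) = 16 - 3704 = -3688, and 4·(-922) is not a perfect square in Q since -922 is squarefree and ≠ 1. Hence x^2 + 4x + 926 is irreducible over Q and is the minimal polynomial of α.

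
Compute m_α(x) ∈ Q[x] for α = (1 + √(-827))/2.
m_α(x) = x^2 - x + 207

From 2α - 1 = √(-827), squaring gives (2α - 1)^2 = -827, i.e. 4α^2 - 4α + 1 = -827, so α^2 - α + (1 + 827)/4 = 0. Since -827 ≡ 1 (mod 4), (1 + 827)/4 = 207 ∈ Z. The polynomial x^2 - x + 207 has discriminant 1 - 4·(207) = -827, which is not a perfect square in Q (d = -827 is squarefree and ≠ 1), so x^2 - x + 207 is irreducible over Q. It is the minimal polynomial of α.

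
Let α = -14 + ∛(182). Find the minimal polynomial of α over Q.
m_α(x) = x^3 + 42x^2 + 588x + 2562

Set β = α + 14 = ∛(182), so β^3 = 182. Then (α + 14)^3 - 182 = 0, i.e. α is a root of g(x) = (x + 14)^3 - 182 = x^3 + 42x^2 + 588x + 2562. Since g(x) = h(x + 14) where h(x) = x^3 - 182, and h is irreducible over Q (because 182 is not a perfect cube, so h has no rational root, and a monic cubic with no rational root is irreducible), g is also irreducible (irreducibility is preserved under the substitution x → x + 14). Hence m_α(x) = x^3 + 42x^2 + 588x + 2562.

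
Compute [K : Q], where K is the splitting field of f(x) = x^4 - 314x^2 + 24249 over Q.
[K : Q] = 4

Solving the quadratic in x^2: x^2 = (314 ± √(314^2 - 4·24249))/2 = (314 ± √1600)/2 = (314 ± 40)/2, giving x^2 = 137 or x^2 = 177. So f(x) = (x^2 - 137)(x^2 - 177) and the roots of f are ±√137, ±√177. Hence the splitting field is K = Q(√137, √177). Since 137 and 177 are distinct squarefree integers > 1, their product 24249 is not a perfect square, so √177 ∉ Q(√137). By the tower law [K:Q] = [Q(√137,√177):Q(√137)] · [Q(√137):Q] = 2 · 2 = 4.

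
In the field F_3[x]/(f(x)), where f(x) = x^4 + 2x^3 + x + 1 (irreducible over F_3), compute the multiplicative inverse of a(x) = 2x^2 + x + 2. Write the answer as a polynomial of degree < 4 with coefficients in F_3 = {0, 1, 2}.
a(x)^(-1) ≡ 2x^2 + 1 (mod f(x))

Since f is irreducible over F_3, F_3[x]/(f) is a field and a(x) ≠ 0 has an inverse. Apply the extended Euclidean algorithm to f(x) and a(x) in F_3[x]: f(x) = (2x^2 + 1)·a(x) + (2). The last nonzero remainder is the constant 2 = gcd(f, a) in F_3. Back-substituting through the division chain expresses 2 = s(x)·a(x) + t(x)·f(x) with s(x) ≡ x^2 + 2 (mod f), so (x^2 + 2)·a(x) ≡ 2 (mod f). Multiplying by 2^(-1) ≡ 2 in F_3 gives a(x)^(-1) ≡ 2·(x^2 + 2) ≡ 2x^2 + 1 (mod f). Check: (2x^2 + x + 2)·(2x^2 + 1) = x^4 + 2x^3 + x + 2 ≡ 1 (mod x^4 + 2x^3 + x + 1).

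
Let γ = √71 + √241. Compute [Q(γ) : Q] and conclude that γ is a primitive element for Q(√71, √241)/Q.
[Q(γ) : Q] = 4 (equivalently, Q(γ) = Q(√71, √241))

Obviously Q(γ) ⊆ Q(√71, √241), and [Q(√71, √241):Q] = 4 (since 71, 241 are distinct squarefree integers > 1 with 17111 not a perfect square). To show equality we compute the minimal polynomial of γ. From γ = √71 + √241: γ^2 = 71 + 2√(17111) + 241 = 312 + 2√(17111), so γ^2 - 312 = 2√(17111); squaring, (γ^2 - 312)^2 = 4·17111, i.e. γ^4 - 624γ^2 + 97344 - 68444 = 0, i.e. γ^4 - 624γ^2 + 28900 = 0. So γ is a root of x^4 - 624x^2 + 28900. This polynomial is irreducible over Q: it has no rational root (each ±√71 ± √241 is irrational), and any factorization into two quadratics over Q would force √(17111) ∈ Q (pairing opposite roots) or √71, √241 ∈ Q (other pairings), all impossible. Hence [Q(γ):Q] = 4 = [Q(√71, √241):Q], so Q(γ) = Q(√71, √241).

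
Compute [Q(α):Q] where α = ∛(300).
[Q(α):Q] = 3

The minimal polynomial of α is x^3 - 300, irreducible over Q since 300 is not a perfect cube (so x^3 - 300 has no rational root). Hence [Q(α):Q] = deg(m_α) = 3.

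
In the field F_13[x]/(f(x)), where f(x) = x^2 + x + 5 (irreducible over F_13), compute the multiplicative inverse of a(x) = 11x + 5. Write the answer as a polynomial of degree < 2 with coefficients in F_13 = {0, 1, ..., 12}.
a(x)^(-1) ≡ 5x + 11 (mod f(x))

Since f is irreducible over F_13, F_13[x]/(f) is a field and a(x) ≠ 0 has an inverse. Apply the extended Euclidean algorithm to f(x) and a(x) in F_13[x]: f(x) = (6x + 8)·a(x) + (4). The last nonzero remainder is the constant 4 = gcd(f, a) in F_13. Back-substituting through the division chain expresses 4 = s(x)·a(x) + t(x)·f(x) with s(x) ≡ 7x + 5 (mod f), so (7x + 5)·a(x) ≡ 4 (mod f). Multiplying by 4^(-1) ≡ 10 in F_13 gives a(x)^(-1) ≡ 10·(7x + 5) ≡ 5x + 11 (mod f). Check: (11x + 5)·(5x + 11) = 3x^2 + 3x + 3 ≡ 1 (mod x^2 + x + 5).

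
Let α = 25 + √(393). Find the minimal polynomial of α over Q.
m_α(x) = x^2 - 50x + 232

From α - 25 = √(393), squaring gives (α - 25)^2 = 393, i.e. α^2 - 50α + 625 = 393, so α^2 - 50α + 232 = 0. The discriminant of x^2 - 50x + 232 is (-50)^2 - 4·(232) = 2500 - 928 = 1572, and 4·(393) is not a perfect square in Q since 393 is squarefree and ≠ 1. Hence x^2 - 50x + 232 is irreducible over Q and is the minimal polynomial of α.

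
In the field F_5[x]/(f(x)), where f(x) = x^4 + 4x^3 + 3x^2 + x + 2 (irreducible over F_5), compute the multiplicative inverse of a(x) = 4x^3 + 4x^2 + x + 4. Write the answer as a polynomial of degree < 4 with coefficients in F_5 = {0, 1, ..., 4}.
a(x)^(-1) ≡ 2x^3 + 1 (mod f(x))

Since f is irreducible over F_5, F_5[x]/(f) is a field and a(x) ≠ 0 has an inverse. Apply the extended Euclidean algorithm to f(x) and a(x) in F_5[x]: f(x) = (4x + 2)·a(x) + (x^2 + 3x + 4);  a(x) = (4x + 2)·(x^2 + 3x + 4) + (4x + 1);  (x^2 + 3x + 4) = (4x + 1)·(4x + 1) + (3). The last nonzero remainder is the constant 3 = gcd(f, a) in F_5. Back-substituting through the division chain expresses 3 = s(x)·a(x) + t(x)·f(x) with s(x) ≡ x^3 + 3 (mod f), so (x^3 + 3)·a(x) ≡ 3 (mod f). Multiplying by 3^(-1) ≡ 2 in F_5 gives a(x)^(-1) ≡ 2·(x^3 + 3) ≡ 2x^3 + 1 (mod f). Check: (4x^3 + 4x^2 + x + 4)·(2x^3 + 1) = 3x^6 + 3x^5 + 2x^4 + 2x^3 + 4x^2 + x + 4 ≡ 1 (mod x^4 + 4x^3 + 3x^2 + x + 2).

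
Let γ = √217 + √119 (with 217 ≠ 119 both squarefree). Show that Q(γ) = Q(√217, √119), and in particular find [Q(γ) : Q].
[Q(γ) : Q] = 4 (equivalently, Q(γ) = Q(√217, √119))

Obviously Q(γ) ⊆ Q(√217, √119), and [Q(√217, √119):Q] = 4 (since 217, 119 are distinct squarefree integers > 1 with 25823 not a perfect square). To show equality we compute the minimal polynomial of γ. From γ = √217 + √119: γ^2 = 217 + 2√(25823) + 119 = 336 + 2√(25823), so γ^2 - 336 = 2√(25823); squaring, (γ^2 - 336)^2 = 4·25823, i.e. γ^4 - 672γ^2 + 112896 - 103292 = 0, i.e. γ^4 - 672γ^2 + 9604 = 0. So γ is a root of x^4 - 672x^2 + 9604. This polynomial is irreducible over Q: it has no rational root (each ±√217 ± √119 is irrational), and any factorization into two quadratics over Q would force √(25823) ∈ Q (pairing opposite roots) or √217, √119 ∈ Q (other pairings), all impossible. Hence [Q(γ):Q] = 4 = [Q(√217, √119):Q], so Q(γ) = Q(√217, √119).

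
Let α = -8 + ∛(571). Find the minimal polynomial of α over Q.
m_α(x) = x^3 + 24x^2 + 192x - 59

Set β = α + 8 = ∛(571), so β^3 = 571. Then (α + 8)^3 - 571 = 0, i.e. α is a root of g(x) = (x + 8)^3 - 571 = x^3 + 24x^2 + 192x - 59. Since g(x) = h(x + 8) where h(x) = x^3 - 571, and h is irreducible over Q (because 571 is not a perfect cube, so h has no rational root, and a monic cubic with no rational root is irreducible), g is also irreducible (irreducibility is preserved under the substitution x → x + 8). Hence m_α(x) = x^3 + 24x^2 + 192x - 59.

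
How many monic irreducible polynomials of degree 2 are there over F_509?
There are 129286 monic irreducible polynomials of degree 2 over F_509

Each element of F_{509^2} that lies in no proper subfield is a root of exactly one monic irreducible of degree 2 over F_509, and each such polynomial has 2 distinct roots in F_{509^2}. By Möbius inversion the count is N_509(2) = (1/2) Σ_{d|2} μ(2/d) · 509^d = (1/2)(μ(2)·509^1 + μ(1)·509^2) = 258572/2 = 129286.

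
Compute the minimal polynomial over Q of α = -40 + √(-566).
m_α(x) = x^2 + 80x + 2166

From α + 40 = √(-566), squaring gives (α + 40)^2 = -566, i.e. α^2 + 80α + 1600 = -566, so α^2 + 80α + 2166 = 0. The discriminant of x^2 + 80x + 2166 is (80)^2 - 4·(2166) = 6400 - 8664 = -2264, and 4·(-566) is not a perfect square in Q since -566 is squarefree and ≠ 1. Hence x^2 + 80x + 2166 is irreducible over Q and is the minimal polynomial of α.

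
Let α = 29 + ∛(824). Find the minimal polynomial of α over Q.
m_α(x) = x^3 - 87x^2 + 2523x - 25213

Set β = α - 29 = ∛(824), so β^3 = 824. Then (α - 29)^3 - 824 = 0, i.e. α is a root of g(x) = (x - 29)^3 - 824 = x^3 - 87x^2 + 2523x - 25213. Since g(x) = h(x - 29) where h(x) = x^3 - 824, and h is irreducible over Q (because 824 is not a perfect cube, so h has no rational root, and a monic cubic with no rational root is irreducible), g is also irreducible (irreducibility is preserved under the substitution x → x - 29). Hence m_α(x) = x^3 - 87x^2 + 2523x - 25213.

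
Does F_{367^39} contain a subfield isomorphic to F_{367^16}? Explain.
No: F_{367^16} is not a subfield of F_{367^39}

F_{p^m} embeds in F_{p^n} iff m | n. Here 16 ∤ 39 (since 39 = 2·16 + 7 with remainder 7 ≠ 0), so F_{367^16} is not a subfield of F_{367^39}. Equivalently: if it were, the tower law would give 16 = [F_{367^16}:F_367] dividing [F_{367^39}:F_367] = 39, contradiction.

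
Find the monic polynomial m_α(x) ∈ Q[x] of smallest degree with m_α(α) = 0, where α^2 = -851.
m_α(x) = x^2 + 851

α satisfies α^2 + 851 = 0, so x^2 + 851 annihilates α. Since d = -851 is squarefree and ≠ 1, it is not a perfect square in Q, so x^2 + 851 has no rational root and is therefore irreducible over Q (a degree-2 polynomial over a field is irreducible iff it has no root). Hence m_α(x) = x^2 + 851.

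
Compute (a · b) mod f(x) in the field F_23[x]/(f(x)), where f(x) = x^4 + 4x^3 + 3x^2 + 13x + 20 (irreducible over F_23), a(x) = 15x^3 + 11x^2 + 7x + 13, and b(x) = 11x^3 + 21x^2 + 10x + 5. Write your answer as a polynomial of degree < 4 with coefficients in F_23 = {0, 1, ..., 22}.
a · b ≡ 5x^3 + 9x^2 + 10x + 20 (mod f(x))

Multiply in F_23[x]: a(x)·b(x) = (15x^3 + 11x^2 + 7x + 13)·(11x^3 + 21x^2 + 10x + 5) = 4x^6 + 22x^5 + 21x^4 + 15x^3 + 7x^2 + 4x + 19. This has degree ≥ 4, so divide by f(x) over F_23: 4x^6 + 22x^5 + 21x^4 + 15x^3 + 7x^2 + 4x + 19 = (4x^2 + 6x + 8)·(x^4 + 4x^3 + 3x^2 + 13x + 20) + (5x^3 + 9x^2 + 10x + 20). Hence a·b ≡ 5x^3 + 9x^2 + 10x + 20 (mod f). (F_23[x]/(f) is a field with 23^4 = 279841 elements since f is irreducible of degree 4.)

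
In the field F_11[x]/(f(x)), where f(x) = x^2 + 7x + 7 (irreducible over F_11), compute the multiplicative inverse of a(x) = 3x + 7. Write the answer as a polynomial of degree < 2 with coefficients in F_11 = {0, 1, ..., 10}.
a(x)^(-1) ≡ 7x + 7 (mod f(x))

Since f is irreducible over F_11, F_11[x]/(f) is a field and a(x) ≠ 0 has an inverse. Apply the extended Euclidean algorithm to f(x) and a(x) in F_11[x]: f(x) = (4x + 4)·a(x) + (1). The last nonzero remainder is the constant 1 = gcd(f, a) in F_11. Back-substituting through the division chain expresses 1 = s(x)·a(x) + t(x)·f(x) with s(x) ≡ 7x + 7 (mod f), so a(x)^(-1) ≡ s(x) = 7x + 7 (mod f). Check: (3x + 7)·(7x + 7) = 10x^2 + 4x + 5 ≡ 1 (mod x^2 + 7x + 7).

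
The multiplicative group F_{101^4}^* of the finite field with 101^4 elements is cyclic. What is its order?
|F_{101^4}^*| = 104060400

F_{101^4} has 101^4 = 104060401 elements; its multiplicative group consists of all nonzero elements, so |F_{101^4}^*| = 104060401 - 1 = 104060400. (It is cyclic since any finite subgroup of the multiplicative group of a field is cyclic.)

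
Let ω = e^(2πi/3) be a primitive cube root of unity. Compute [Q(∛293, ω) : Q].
[Q(∛293, ω) : Q] = 6

[Q(∛293):Q] = 3 (min poly x^3 - 293, irreducible since 293 is not a perfect cube). [Q(ω):Q] = 2 (min poly x^2 + x + 1). Since Q(∛293) ⊂ R and ω ∉ R, we have ω ∉ Q(∛293), so x^2 + x + 1 remains irreducible over Q(∛293) and [Q(∛293, ω) : Q(∛293)] = 2. By the tower law, [Q(∛293, ω) : Q] = 3 · 2 = 6. (In fact Q(∛293, ω) is the splitting field of x^3 - 293 over Q.)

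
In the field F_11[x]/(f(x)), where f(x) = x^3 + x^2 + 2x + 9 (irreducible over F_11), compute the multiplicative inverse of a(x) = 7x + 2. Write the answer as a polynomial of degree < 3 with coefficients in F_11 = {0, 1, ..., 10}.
a(x)^(-1) ≡ 4x^2 + 6x (mod f(x))

Since f is irreducible over F_11, F_11[x]/(f) is a field and a(x) ≠ 0 has an inverse. Apply the extended Euclidean algorithm to f(x) and a(x) in F_11[x]: f(x) = (8x^2 + x)·a(x) + (9). The last nonzero remainder is the constant 9 = gcd(f, a) in F_11. Back-substituting through the division chain expresses 9 = s(x)·a(x) + t(x)·f(x) with s(x) ≡ 3x^2 + 10x (mod f), so (3x^2 + 10x)·a(x) ≡ 9 (mod f). Multiplying by 9^(-1) ≡ 5 in F_11 gives a(x)^(-1) ≡ 5·(3x^2 + 10x) ≡ 4x^2 + 6x (mod f). Check: (7x + 2)·(4x^2 + 6x) = 6x^3 + 6x^2 + x ≡ 1 (mod x^3 + x^2 + 2x + 9).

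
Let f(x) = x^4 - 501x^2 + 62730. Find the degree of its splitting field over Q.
[K : Q] = 4

Solving the quadratic in x^2: x^2 = (501 ± √(501^2 - 4·62730))/2 = (501 ± √81)/2 = (501 ± 9)/2, giving x^2 = 255 or x^2 = 246. So f(x) = (x^2 - 255)(x^2 - 246) and the roots of f are ±√255, ±√246. Hence the splitting field is K = Q(√255, √246). Since 255 and 246 are distinct squarefree integers > 1, their product 62730 is not a perfect square, so √246 ∉ Q(√255). By the tower law [K:Q] = [Q(√255,√246):Q(√255)] · [Q(√255):Q] = 2 · 2 = 4.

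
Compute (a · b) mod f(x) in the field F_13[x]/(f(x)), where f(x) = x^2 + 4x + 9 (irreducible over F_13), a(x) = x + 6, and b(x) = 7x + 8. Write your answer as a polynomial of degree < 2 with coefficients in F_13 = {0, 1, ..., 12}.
a · b ≡ 9x + 11 (mod f(x))

Multiply in F_13[x]: a(x)·b(x) = (x + 6)·(7x + 8) = 7x^2 + 11x + 9. This has degree ≥ 2, so divide by f(x) over F_13: 7x^2 + 11x + 9 = (7)·(x^2 + 4x + 9) + (9x + 11). Hence a·b ≡ 9x + 11 (mod f). (F_13[x]/(f) is a field with 13^2 = 169 elements since f is irreducible of degree 2.)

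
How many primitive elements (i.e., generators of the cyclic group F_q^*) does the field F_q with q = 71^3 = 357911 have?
There are φ(357910) = 122688 primitive elements

F_q^* is cyclic of order q - 1 = 357910. A cyclic group of order m has exactly φ(m) generators. Here m = 357910 = 2 · 5 · 7 · 5113, so the number of primitive elements is φ(357910) = 122688.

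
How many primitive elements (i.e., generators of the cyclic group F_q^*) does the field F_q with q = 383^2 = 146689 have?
There are φ(146688) = 48640 primitive elements

F_q^* is cyclic of order q - 1 = 146688. A cyclic group of order m has exactly φ(m) generators. Here m = 146688 = 2^8 · 3 · 191, so the number of primitive elements is φ(146688) = 48640.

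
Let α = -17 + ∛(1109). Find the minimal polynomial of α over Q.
m_α(x) = x^3 + 51x^2 + 867x + 3804

Set β = α + 17 = ∛(1109), so β^3 = 1109. Then (α + 17)^3 - 1109 = 0, i.e. α is a root of g(x) = (x + 17)^3 - 1109 = x^3 + 51x^2 + 867x + 3804. Since g(x) = h(x + 17) where h(x) = x^3 - 1109, and h is irreducible over Q (because 1109 is not a perfect cube, so h has no rational root, and a monic cubic with no rational root is irreducible), g is also irreducible (irreducibility is preserved under the substitution x → x + 17). Hence m_α(x) = x^3 + 51x^2 + 867x + 3804.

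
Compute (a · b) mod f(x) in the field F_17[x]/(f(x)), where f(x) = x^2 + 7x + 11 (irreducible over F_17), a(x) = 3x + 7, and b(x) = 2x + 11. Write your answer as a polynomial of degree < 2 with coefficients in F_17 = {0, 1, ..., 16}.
a · b ≡ 5x + 11 (mod f(x))

Multiply in F_17[x]: a(x)·b(x) = (3x + 7)·(2x + 11) = 6x^2 + 13x + 9. This has degree ≥ 2, so divide by f(x) over F_17: 6x^2 + 13x + 9 = (6)·(x^2 + 7x + 11) + (5x + 11). Hence a·b ≡ 5x + 11 (mod f). (F_17[x]/(f) is a field with 17^2 = 289 elements since f is irreducible of degree 2.)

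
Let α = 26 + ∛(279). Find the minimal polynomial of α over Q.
m_α(x) = x^3 - 78x^2 + 2028x - 17855

Set β = α - 26 = ∛(279), so β^3 = 279. Then (α - 26)^3 - 279 = 0, i.e. α is a root of g(x) = (x - 26)^3 - 279 = x^3 - 78x^2 + 2028x - 17855. Since g(x) = h(x - 26) where h(x) = x^3 - 279, and h is irreducible over Q (because 279 is not a perfect cube, so h has no rational root, and a monic cubic with no rational root is irreducible), g is also irreducible (irreducibility is preserved under the substitution x → x - 26). Hence m_α(x) = x^3 - 78x^2 + 2028x - 17855.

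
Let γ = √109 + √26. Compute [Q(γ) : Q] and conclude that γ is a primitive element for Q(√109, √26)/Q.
[Q(γ) : Q] = 4 (equivalently, Q(γ) = Q(√109, √26))

Obviously Q(γ) ⊆ Q(√109, √26), and [Q(√109, √26):Q] = 4 (since 109, 26 are distinct squarefree integers > 1 with 2834 not a perfect square). To show equality we compute the minimal polynomial of γ. From γ = √109 + √26: γ^2 = 109 + 2√(2834) + 26 = 135 + 2√(2834), so γ^2 - 135 = 2√(2834); squaring, (γ^2 - 135)^2 = 4·2834, i.e. γ^4 - 270γ^2 + 18225 - 11336 = 0, i.e. γ^4 - 270γ^2 + 6889 = 0. So γ is a root of x^4 - 270x^2 + 6889. This polynomial is irreducible over Q: it has no rational root (each ±√109 ± √26 is irrational), and any factorization into two quadratics over Q would force √(2834) ∈ Q (pairing opposite roots) or √109, √26 ∈ Q (other pairings), all impossible. Hence [Q(γ):Q] = 4 = [Q(√109, √26):Q], so Q(γ) = Q(√109, √26).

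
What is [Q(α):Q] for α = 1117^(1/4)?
[Q(α):Q] = 4

α is a root of x^4 - 1117. By Eisenstein's criterion at the prime p = 1117 (which divides the constant term 1117 but p^2 = 1247689 does not, since 1117 is squarefree), x^4 - 1117 is irreducible over Q. Hence [Q(α):Q] = 4.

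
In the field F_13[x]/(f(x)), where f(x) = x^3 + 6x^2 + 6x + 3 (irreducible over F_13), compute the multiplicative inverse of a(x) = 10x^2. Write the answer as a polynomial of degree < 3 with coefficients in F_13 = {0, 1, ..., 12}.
a(x)^(-1) ≡ 7x^2 + 6x + 8 (mod f(x))

Since f is irreducible over F_13, F_13[x]/(f) is a field and a(x) ≠ 0 has an inverse. Apply the extended Euclidean algorithm to f(x) and a(x) in F_13[x]: f(x) = (4x + 11)·a(x) + (6x + 3);  a(x) = (6x + 10)·(6x + 3) + (9). The last nonzero remainder is the constant 9 = gcd(f, a) in F_13. Back-substituting through the division chain expresses 9 = s(x)·a(x) + t(x)·f(x) with s(x) ≡ 11x^2 + 2x + 7 (mod f), so (11x^2 + 2x + 7)·a(x) ≡ 9 (mod f). Multiplying by 9^(-1) ≡ 3 in F_13 gives a(x)^(-1) ≡ 3·(11x^2 + 2x + 7) ≡ 7x^2 + 6x + 8 (mod f). Check: (10x^2)·(7x^2 + 6x + 8) = 5x^4 + 8x^3 + 2x^2 ≡ 1 (mod x^3 + 6x^2 + 6x + 3).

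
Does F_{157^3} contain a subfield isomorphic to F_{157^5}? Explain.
No: F_{157^5} is not a subfield of F_{157^3}

F_{p^m} embeds in F_{p^n} iff m | n. Here 5 ∤ 3 (since 3 = 0·5 + 3 with remainder 3 ≠ 0), so F_{157^5} is not a subfield of F_{157^3}. Equivalently: if it were, the tower law would give 5 = [F_{157^5}:F_157] dividing [F_{157^3}:F_157] = 3, contradiction.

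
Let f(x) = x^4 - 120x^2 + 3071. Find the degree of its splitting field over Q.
[K : Q] = 4

Solving the quadratic in x^2: x^2 = (120 ± √(120^2 - 4·3071))/2 = (120 ± √2116)/2 = (120 ± 46)/2, giving x^2 = 37 or x^2 = 83. So f(x) = (x^2 - 37)(x^2 - 83) and the roots of f are ±√37, ±√83. Hence the splitting field is K = Q(√37, √83). Since 37 and 83 are distinct squarefree integers > 1, their product 3071 is not a perfect square, so √83 ∉ Q(√37). By the tower law [K:Q] = [Q(√37,√83):Q(√37)] · [Q(√37):Q] = 2 · 2 = 4.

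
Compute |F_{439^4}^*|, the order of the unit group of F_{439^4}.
|F_{439^4}^*| = 37141383840

F_{439^4} has 439^4 = 37141383841 elements; its multiplicative group consists of all nonzero elements, so |F_{439^4}^*| = 37141383841 - 1 = 37141383840. (It is cyclic since any finite subgroup of the multiplicative group of a field is cyclic.)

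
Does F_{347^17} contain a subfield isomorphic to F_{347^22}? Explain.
No: F_{347^22} is not a subfield of F_{347^17}

F_{p^m} embeds in F_{p^n} iff m | n. Here 22 ∤ 17 (since 17 = 0·22 + 17 with remainder 17 ≠ 0), so F_{347^22} is not a subfield of F_{347^17}. Equivalently: if it were, the tower law would give 22 = [F_{347^22}:F_347] dividing [F_{347^17}:F_347] = 17, contradiction.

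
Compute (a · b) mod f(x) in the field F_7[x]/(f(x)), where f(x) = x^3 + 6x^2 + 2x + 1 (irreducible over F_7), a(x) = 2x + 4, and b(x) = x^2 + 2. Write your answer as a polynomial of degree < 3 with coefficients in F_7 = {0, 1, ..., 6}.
a · b ≡ 6x^2 + 6 (mod f(x))

Multiply in F_7[x]: a(x)·b(x) = (2x + 4)·(x^2 + 2) = 2x^3 + 4x^2 + 4x + 1. This has degree ≥ 3, so divide by f(x) over F_7: 2x^3 + 4x^2 + 4x + 1 = (2)·(x^3 + 6x^2 + 2x + 1) + (6x^2 + 6). Hence a·b ≡ 6x^2 + 6 (mod f). (F_7[x]/(f) is a field with 7^3 = 343 elements since f is irreducible of degree 3.)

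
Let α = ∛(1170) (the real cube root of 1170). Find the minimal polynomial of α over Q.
m_α(x) = x^3 - 1170

α satisfies α^3 = 1170, so x^3 - 1170 annihilates α. By the rational root test, a rational root p/q (in lowest terms) of x^3 - 1170 would satisfy p^3 = 1170 q^3, forcing q = 1 and p^3 = 1170; but 1170 is not a perfect cube, contradiction. A monic cubic over Q with no rational root is irreducible (any nontrivial factorization would include a linear factor). Hence x^3 - 1170 is the minimal polynomial of α, and in particular [Q(α):Q] = 3.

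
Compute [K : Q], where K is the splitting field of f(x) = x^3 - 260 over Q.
[K : Q] = 6

The roots of x^3 - 260 are ∛260, ω∛260, ω^2∛260 where ω = e^(2πi/3) is a primitive cube root of unity, so K = Q(∛260, ω). Now [Q(∛260):Q] = 3 (since 260 is not a perfect cube, x^3 - 260 is irreducible) and [Q(ω):Q] = 2. Both 2 and 3 divide [K:Q], and [K:Q] ≤ 3·2 = 6, so [K:Q] = 6. (Equivalently: Q(∛260) ⊂ R but ω ∉ R, so [K : Q(∛260)] = 2.)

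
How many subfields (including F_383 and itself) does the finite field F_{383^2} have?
F_{383^2} has 2 subfields

The subfields of F_{p^n} are exactly the fields F_{p^d} for d | n (each is the fixed field of the unique index-d subgroup of Gal(F_{p^n}/F_p) ≅ Z/nZ). The divisors of n = 2 are {1, 2}, giving 2 subfields: F_{383^1}, F_{383^2}.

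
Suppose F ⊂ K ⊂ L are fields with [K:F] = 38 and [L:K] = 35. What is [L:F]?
[L:F] = 1330

The tower law says that for any tower of field extensions F ⊂ K ⊂ L with finite degrees, [L:F] = [L:K] · [K:F]. Here this gives [L:F] = 35 · 38 = 1330.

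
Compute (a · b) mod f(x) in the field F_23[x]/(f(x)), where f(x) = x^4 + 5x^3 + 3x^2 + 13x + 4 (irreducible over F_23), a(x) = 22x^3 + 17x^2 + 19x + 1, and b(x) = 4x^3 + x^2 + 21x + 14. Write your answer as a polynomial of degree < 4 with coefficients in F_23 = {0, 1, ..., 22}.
a · b ≡ 3x^3 + x^2 + 17x + 15 (mod f(x))

Multiply in F_23[x]: a(x)·b(x) = (22x^3 + 17x^2 + 19x + 1)·(4x^3 + x^2 + 21x + 14) = 19x^6 + 21x^5 + 3x^4 + 21x^3 + 17x^2 + 11x + 14. This has degree ≥ 4, so divide by f(x) over F_23: 19x^6 + 21x^5 + 3x^4 + 21x^3 + 17x^2 + 11x + 14 = (19x^2 + 18x + 17)·(x^4 + 5x^3 + 3x^2 + 13x + 4) + (3x^3 + x^2 + 17x + 15). Hence a·b ≡ 3x^3 + x^2 + 17x + 15 (mod f). (F_23[x]/(f) is a field with 23^4 = 279841 elements since f is irreducible of degree 4.)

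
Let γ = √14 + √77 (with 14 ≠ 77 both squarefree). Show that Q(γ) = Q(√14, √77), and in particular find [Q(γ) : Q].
[Q(γ) : Q] = 4 (equivalently, Q(γ) = Q(√14, √77))

Obviously Q(γ) ⊆ Q(√14, √77), and [Q(√14, √77):Q] = 4 (since 14, 77 are distinct squarefree integers > 1 with 1078 not a perfect square). To show equality we compute the minimal polynomial of γ. From γ = √14 + √77: γ^2 = 14 + 2√(1078) + 77 = 91 + 2√(1078), so γ^2 - 91 = 2√(1078); squaring, (γ^2 - 91)^2 = 4·1078, i.e. γ^4 - 182γ^2 + 8281 - 4312 = 0, i.e. γ^4 - 182γ^2 + 3969 = 0. So γ is a root of x^4 - 182x^2 + 3969. This polynomial is irreducible over Q: it has no rational root (each ±√14 ± √77 is irrational), and any factorization into two quadratics over Q would force √(1078) ∈ Q (pairing opposite roots) or √14, √77 ∈ Q (other pairings), all impossible. Hence [Q(γ):Q] = 4 = [Q(√14, √77):Q], so Q(γ) = Q(√14, √77).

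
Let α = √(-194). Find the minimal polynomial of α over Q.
m_α(x) = x^2 + 194

α satisfies α^2 + 194 = 0, so x^2 + 194 annihilates α. Since d = -194 is squarefree and ≠ 1, it is not a perfect square in Q, so x^2 + 194 has no rational root and is therefore irreducible over Q (a degree-2 polynomial over a field is irreducible iff it has no root). Hence m_α(x) = x^2 + 194.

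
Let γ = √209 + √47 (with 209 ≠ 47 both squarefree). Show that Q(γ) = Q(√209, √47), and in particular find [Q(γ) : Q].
[Q(γ) : Q] = 4 (equivalently, Q(γ) = Q(√209, √47))

Obviously Q(γ) ⊆ Q(√209, √47), and [Q(√209, √47):Q] = 4 (since 209, 47 are distinct squarefree integers > 1 with 9823 not a perfect square). To show equality we compute the minimal polynomial of γ. From γ = √209 + √47: γ^2 = 209 + 2√(9823) + 47 = 256 + 2√(9823), so γ^2 - 256 = 2√(9823); squaring, (γ^2 - 256)^2 = 4·9823, i.e. γ^4 - 512γ^2 + 65536 - 39292 = 0, i.e. γ^4 - 512γ^2 + 26244 = 0. So γ is a root of x^4 - 512x^2 + 26244. This polynomial is irreducible over Q: it has no rational root (each ±√209 ± √47 is irrational), and any factorization into two quadratics over Q would force √(9823) ∈ Q (pairing opposite roots) or √209, √47 ∈ Q (other pairings), all impossible. Hence [Q(γ):Q] = 4 = [Q(√209, √47):Q], so Q(γ) = Q(√209, √47).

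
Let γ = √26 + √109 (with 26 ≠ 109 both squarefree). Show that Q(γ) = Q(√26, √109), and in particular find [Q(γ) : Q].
[Q(γ) : Q] = 4 (equivalently, Q(γ) = Q(√26, √109))

Obviously Q(γ) ⊆ Q(√26, √109), and [Q(√26, √109):Q] = 4 (since 26, 109 are distinct squarefree integers > 1 with 2834 not a perfect square). To show equality we compute the minimal polynomial of γ. From γ = √26 + √109: γ^2 = 26 + 2√(2834) + 109 = 135 + 2√(2834), so γ^2 - 135 = 2√(2834); squaring, (γ^2 - 135)^2 = 4·2834, i.e. γ^4 - 270γ^2 + 18225 - 11336 = 0, i.e. γ^4 - 270γ^2 + 6889 = 0. So γ is a root of x^4 - 270x^2 + 6889. This polynomial is irreducible over Q: it has no rational root (each ±√26 ± √109 is irrational), and any factorization into two quadratics over Q would force √(2834) ∈ Q (pairing opposite roots) or √26, √109 ∈ Q (other pairings), all impossible. Hence [Q(γ):Q] = 4 = [Q(√26, √109):Q], so Q(γ) = Q(√26, √109).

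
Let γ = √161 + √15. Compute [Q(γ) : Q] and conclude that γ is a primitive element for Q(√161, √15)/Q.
[Q(γ) : Q] = 4 (equivalently, Q(γ) = Q(√161, √15))

Obviously Q(γ) ⊆ Q(√161, √15), and [Q(√161, √15):Q] = 4 (since 161, 15 are distinct squarefree integers > 1 with 2415 not a perfect square). To show equality we compute the minimal polynomial of γ. From γ = √161 + √15: γ^2 = 161 + 2√(2415) + 15 = 176 + 2√(2415), so γ^2 - 176 = 2√(2415); squaring, (γ^2 - 176)^2 = 4·2415, i.e. γ^4 - 352γ^2 + 30976 - 9660 = 0, i.e. γ^4 - 352γ^2 + 21316 = 0. So γ is a root of x^4 - 352x^2 + 21316. This polynomial is irreducible over Q: it has no rational root (each ±√161 ± √15 is irrational), and any factorization into two quadratics over Q would force √(2415) ∈ Q (pairing opposite roots) or √161, √15 ∈ Q (other pairings), all impossible. Hence [Q(γ):Q] = 4 = [Q(√161, √15):Q], so Q(γ) = Q(√161, √15).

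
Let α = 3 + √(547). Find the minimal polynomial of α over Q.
m_α(x) = x^2 - 6x - 538

From α - 3 = √(547), squaring gives (α - 3)^2 = 547, i.e. α^2 - 6α + 9 = 547, so α^2 - 6α - 538 = 0. The discriminant of x^2 - 6x - 538 is (-6)^2 - 4·(-538) = 36 + 2152 = 2188, and 4·(547) is not a perfect square in Q since 547 is squarefree and ≠ 1. Hence x^2 - 6x - 538 is irreducible over Q and is the minimal polynomial of α.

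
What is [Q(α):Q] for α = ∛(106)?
[Q(α):Q] = 3

The minimal polynomial of α is x^3 - 106, irreducible over Q since 106 is not a perfect cube (so x^3 - 106 has no rational root). Hence [Q(α):Q] = deg(m_α) = 3.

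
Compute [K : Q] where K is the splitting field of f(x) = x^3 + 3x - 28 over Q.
[K : Q] = 6

By the rational root test, any rational root of the monic integer polynomial f(x) = x^3 + 3x - 28 must be an integer dividing the constant term -28, i.e. one of ±{1, 2, 4, 7, 14, 28}. Evaluating: f(1) = -24, f(-1) = -32, f(2) = -14, f(-2) = -42, f(4) = 48, f(-4) = -104, f(7) = 336, f(-7) = -392, f(14) = 2758, f(-14) = -2814, f(28) = 22008, f(-28) = -22064; none is 0, so f has no rational root and is therefore irreducible over Q (a cubic with no linear factor over a field is irreducible). For an irreducible cubic, the Galois group is A_3 or S_3 according as the discriminant disc(f) = -4a^3 - 27b^2 = -4·(3)^3 - 27·(-28)^2 = -21276 is or is not a square in Q. Here disc(f) = -21276 is not a perfect square in Q, so the Galois group of f over Q is not contained in A_3 and must be all of S_3. The splitting field has degree |S_3| = 6 over Q, so [K : Q] = 6.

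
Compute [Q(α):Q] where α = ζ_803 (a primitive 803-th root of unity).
[Q(α):Q] = 720

The minimal polynomial of ζ_803 over Q is the 803-th cyclotomic polynomial Φ_803(x), which is irreducible over Q and has degree φ(803) = 720. Hence [Q(α):Q] = φ(803) = 720.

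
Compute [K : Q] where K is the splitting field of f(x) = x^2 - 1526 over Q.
[K : Q] = 2

f(x) = x^2 - 1526 factors as (x - √1526)(x + √1526). The splitting field is K = Q(√1526). Since 1526 is squarefree and > 1, it is not a perfect square, so x^2 - 1526 is irreducible over Q and [Q(√1526) : Q] = 2. Hence [K : Q] = 2.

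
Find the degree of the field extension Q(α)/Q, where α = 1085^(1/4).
[Q(α):Q] = 4

α is a root of x^4 - 1085. By Eisenstein's criterion at the prime p = 5 (which divides the constant term 1085 but p^2 = 25 does not, since 1085 is squarefree), x^4 - 1085 is irreducible over Q. Hence [Q(α):Q] = 4.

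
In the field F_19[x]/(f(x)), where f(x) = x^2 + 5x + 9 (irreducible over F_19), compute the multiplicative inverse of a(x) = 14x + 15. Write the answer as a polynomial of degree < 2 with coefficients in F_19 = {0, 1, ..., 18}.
a(x)^(-1) ≡ 3x + 5 (mod f(x))

Since f is irreducible over F_19, F_19[x]/(f) is a field and a(x) ≠ 0 has an inverse. Apply the extended Euclidean algorithm to f(x) and a(x) in F_19[x]: f(x) = (15x + 6)·a(x) + (14). The last nonzero remainder is the constant 14 = gcd(f, a) in F_19. Back-substituting through the division chain expresses 14 = s(x)·a(x) + t(x)·f(x) with s(x) ≡ 4x + 13 (mod f), so (4x + 13)·a(x) ≡ 14 (mod f). Multiplying by 14^(-1) ≡ 15 in F_19 gives a(x)^(-1) ≡ 15·(4x + 13) ≡ 3x + 5 (mod f). Check: (14x + 15)·(3x + 5) = 4x^2 + x + 18 ≡ 1 (mod x^2 + 5x + 9).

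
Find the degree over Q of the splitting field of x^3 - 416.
[K : Q] = 6

The roots of x^3 - 416 are ∛416, ω∛416, ω^2∛416 where ω = e^(2πi/3) is a primitive cube root of unity, so K = Q(∛416, ω). Now [Q(∛416):Q] = 3 (since 416 is not a perfect cube, x^3 - 416 is irreducible) and [Q(ω):Q] = 2. Both 2 and 3 divide [K:Q], and [K:Q] ≤ 3·2 = 6, so [K:Q] = 6. (Equivalently: Q(∛416) ⊂ R but ω ∉ R, so [K : Q(∛416)] = 2.)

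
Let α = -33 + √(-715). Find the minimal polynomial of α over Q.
m_α(x) = x^2 + 66x + 1804

From α + 33 = √(-715), squaring gives (α + 33)^2 = -715, i.e. α^2 + 66α + 1089 = -715, so α^2 + 66α + 1804 = 0. The discriminant of x^2 + 66x + 1804 is (66)^2 - 4·(1804) = 4356 - 7216 = -2860, and 4·(-715) is not a perfect square in Q since -715 is squarefree and ≠ 1. Hence x^2 + 66x + 1804 is irreducible over Q and is the minimal polynomial of α.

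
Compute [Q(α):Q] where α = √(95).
[Q(α):Q] = 2

[Q(α):Q] equals the degree of the minimal polynomial of α. Here α^2 = 95 and x^2 - 95 is irreducible (d = 95 is squarefree, ≠ 1, hence not a square), so deg(m_α) = 2. Thus [Q(α):Q] = 2.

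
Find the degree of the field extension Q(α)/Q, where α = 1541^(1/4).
[Q(α):Q] = 4

α is a root of x^4 - 1541. By Eisenstein's criterion at the prime p = 23 (which divides the constant term 1541 but p^2 = 529 does not, since 1541 is squarefree), x^4 - 1541 is irreducible over Q. Hence [Q(α):Q] = 4.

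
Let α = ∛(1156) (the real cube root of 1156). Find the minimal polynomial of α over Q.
m_α(x) = x^3 - 1156

α satisfies α^3 = 1156, so x^3 - 1156 annihilates α. By the rational root test, a rational root p/q (in lowest terms) of x^3 - 1156 would satisfy p^3 = 1156 q^3, forcing q = 1 and p^3 = 1156; but 1156 is not a perfect cube, contradiction. A monic cubic over Q with no rational root is irreducible (any nontrivial factorization would include a linear factor). Hence x^3 - 1156 is the minimal polynomial of α, and in particular [Q(α):Q] = 3.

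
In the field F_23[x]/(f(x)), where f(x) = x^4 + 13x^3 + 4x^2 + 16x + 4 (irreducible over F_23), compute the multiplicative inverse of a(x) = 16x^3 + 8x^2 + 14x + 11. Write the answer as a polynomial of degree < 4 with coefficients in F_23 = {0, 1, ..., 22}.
a(x)^(-1) ≡ 11x^3 + 12x^2 + 18x (mod f(x))

Since f is irreducible over F_23, F_23[x]/(f) is a field and a(x) ≠ 0 has an inverse. Apply the extended Euclidean algorithm to f(x) and a(x) in F_23[x]: f(x) = (13x + 13)·a(x) + (17x^2 + 13x + 22);  a(x) = (5x + 21)·(17x^2 + 13x + 22) + (22x + 9);  (17x^2 + 13x + 22) = (6x + 18)·(22x + 9) + (21). The last nonzero remainder is the constant 21 = gcd(f, a) in F_23. Back-substituting through the division chain expresses 21 = s(x)·a(x) + t(x)·f(x) with s(x) ≡ x^3 + 22x^2 + 10x (mod f), so (x^3 + 22x^2 + 10x)·a(x) ≡ 21 (mod f). Multiplying by 21^(-1) ≡ 11 in F_23 gives a(x)^(-1) ≡ 11·(x^3 + 22x^2 + 10x) ≡ 11x^3 + 12x^2 + 18x (mod f). Check: (16x^3 + 8x^2 + 14x + 11)·(11x^3 + 12x^2 + 18x) = 15x^6 + 4x^5 + 9x^4 + 19x^3 + 16x^2 + 14x ≡ 1 (mod x^4 + 13x^3 + 4x^2 + 16x + 4).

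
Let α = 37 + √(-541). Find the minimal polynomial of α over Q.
m_α(x) = x^2 - 74x + 1910

From α - 37 = √(-541), squaring gives (α - 37)^2 = -541, i.e. α^2 - 74α + 1369 = -541, so α^2 - 74α + 1910 = 0. The discriminant of x^2 - 74x + 1910 is (-74)^2 - 4·(1910) = 5476 - 7640 = -2164, and 4·(-541) is not a perfect square in Q since -541 is squarefree and ≠ 1. Hence x^2 - 74x + 1910 is irreducible over Q and is the minimal polynomial of α.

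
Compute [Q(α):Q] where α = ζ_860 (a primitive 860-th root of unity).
[Q(α):Q] = 336

The minimal polynomial of ζ_860 over Q is the 860-th cyclotomic polynomial Φ_860(x), which is irreducible over Q and has degree φ(860) = 336. Hence [Q(α):Q] = φ(860) = 336.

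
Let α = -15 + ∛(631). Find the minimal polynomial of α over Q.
m_α(x) = x^3 + 45x^2 + 675x + 2744

Set β = α + 15 = ∛(631), so β^3 = 631. Then (α + 15)^3 - 631 = 0, i.e. α is a root of g(x) = (x + 15)^3 - 631 = x^3 + 45x^2 + 675x + 2744. Since g(x) = h(x + 15) where h(x) = x^3 - 631, and h is irreducible over Q (because 631 is not a perfect cube, so h has no rational root, and a monic cubic with no rational root is irreducible), g is also irreducible (irreducibility is preserved under the substitution x → x + 15). Hence m_α(x) = x^3 + 45x^2 + 675x + 2744.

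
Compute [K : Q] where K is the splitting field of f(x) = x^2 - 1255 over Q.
[K : Q] = 2

f(x) = x^2 - 1255 factors as (x - √1255)(x + √1255). The splitting field is K = Q(√1255). Since 1255 is squarefree and > 1, it is not a perfect square, so x^2 - 1255 is irreducible over Q and [Q(√1255) : Q] = 2. Hence [K : Q] = 2.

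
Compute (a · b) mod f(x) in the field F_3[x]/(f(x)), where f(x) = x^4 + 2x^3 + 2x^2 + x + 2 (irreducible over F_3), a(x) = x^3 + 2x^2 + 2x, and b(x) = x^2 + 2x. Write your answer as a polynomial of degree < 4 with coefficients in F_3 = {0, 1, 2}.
a · b ≡ 2x^2 + 2x + 2 (mod f(x))

Multiply in F_3[x]: a(x)·b(x) = (x^3 + 2x^2 + 2x)·(x^2 + 2x) = x^5 + x^4 + x^2. This has degree ≥ 4, so divide by f(x) over F_3: x^5 + x^4 + x^2 = (x + 2)·(x^4 + 2x^3 + 2x^2 + x + 2) + (2x^2 + 2x + 2). Hence a·b ≡ 2x^2 + 2x + 2 (mod f). (F_3[x]/(f) is a field with 3^4 = 81 elements since f is irreducible of degree 4.)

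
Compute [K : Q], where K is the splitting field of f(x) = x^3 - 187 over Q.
[K : Q] = 6

The roots of x^3 - 187 are ∛187, ω∛187, ω^2∛187 where ω = e^(2πi/3) is a primitive cube root of unity, so K = Q(∛187, ω). Now [Q(∛187):Q] = 3 (since 187 is not a perfect cube, x^3 - 187 is irreducible) and [Q(ω):Q] = 2. Both 2 and 3 divide [K:Q], and [K:Q] ≤ 3·2 = 6, so [K:Q] = 6. (Equivalently: Q(∛187) ⊂ R but ω ∉ R, so [K : Q(∛187)] = 2.)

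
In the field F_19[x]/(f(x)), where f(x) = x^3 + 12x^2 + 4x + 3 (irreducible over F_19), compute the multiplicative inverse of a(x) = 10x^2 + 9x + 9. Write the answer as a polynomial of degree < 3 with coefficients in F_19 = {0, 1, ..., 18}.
a(x)^(-1) ≡ 5x^2 + 7x + 1 (mod f(x))

Since f is irreducible over F_19, F_19[x]/(f) is a field and a(x) ≠ 0 has an inverse. Apply the extended Euclidean algorithm to f(x) and a(x) in F_19[x]: f(x) = (2x + 7)·a(x) + (18x + 16);  a(x) = (9x + 2)·(18x + 16) + (15). The last nonzero remainder is the constant 15 = gcd(f, a) in F_19. Back-substituting through the division chain expresses 15 = s(x)·a(x) + t(x)·f(x) with s(x) ≡ 18x^2 + 10x + 15 (mod f), so (18x^2 + 10x + 15)·a(x) ≡ 15 (mod f). Multiplying by 15^(-1) ≡ 14 in F_19 gives a(x)^(-1) ≡ 14·(18x^2 + 10x + 15) ≡ 5x^2 + 7x + 1 (mod f). Check: (10x^2 + 9x + 9)·(5x^2 + 7x + 1) = 12x^4 + x^3 + 4x^2 + 15x + 9 ≡ 1 (mod x^3 + 12x^2 + 4x + 3).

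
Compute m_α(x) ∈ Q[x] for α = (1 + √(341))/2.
m_α(x) = x^2 - x - 85

From 2α - 1 = √(341), squaring gives (2α - 1)^2 = 341, i.e. 4α^2 - 4α + 1 = 341, so α^2 - α + (1 - 341)/4 = 0. Since 341 ≡ 1 (mod 4), (1 - 341)/4 = -85 ∈ Z. The polynomial x^2 - x - 85 has discriminant 1 - 4·(-85) = 341, which is not a perfect square in Q (d = 341 is squarefree and ≠ 1), so x^2 - x - 85 is irreducible over Q. It is the minimal polynomial of α.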